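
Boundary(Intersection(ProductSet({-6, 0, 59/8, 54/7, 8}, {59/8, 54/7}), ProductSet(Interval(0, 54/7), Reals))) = ProductSet({0, 59/8, 54/7}, {59/8, 54/7})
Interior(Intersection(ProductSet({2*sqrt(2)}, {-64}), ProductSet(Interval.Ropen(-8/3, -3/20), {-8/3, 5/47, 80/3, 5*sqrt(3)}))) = EmptySet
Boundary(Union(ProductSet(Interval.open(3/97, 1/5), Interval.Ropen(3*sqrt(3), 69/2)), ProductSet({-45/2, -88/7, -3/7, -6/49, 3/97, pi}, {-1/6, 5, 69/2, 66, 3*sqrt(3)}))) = Union(ProductSet({3/97, 1/5}, Interval(3*sqrt(3), 69/2)), ProductSet({-45/2, -88/7, -3/7, -6/49, 3/97, pi}, {-1/6, 5, 69/2, 66, 3*sqrt(3)}), ProductSet(Interval(3/97, 1/5), {69/2, 3*sqrt(3)}))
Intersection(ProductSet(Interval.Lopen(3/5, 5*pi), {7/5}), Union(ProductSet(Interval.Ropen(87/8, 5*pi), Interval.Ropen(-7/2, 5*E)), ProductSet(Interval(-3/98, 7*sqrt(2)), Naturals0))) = ProductSet(Interval.Ropen(87/8, 5*pi), {7/5})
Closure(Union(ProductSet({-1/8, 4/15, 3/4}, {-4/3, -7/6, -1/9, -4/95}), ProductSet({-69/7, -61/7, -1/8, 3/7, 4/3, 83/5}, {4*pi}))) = Union(ProductSet({-1/8, 4/15, 3/4}, {-4/3, -7/6, -1/9, -4/95}), ProductSet({-69/7, -61/7, -1/8, 3/7, 4/3, 83/5}, {4*pi}))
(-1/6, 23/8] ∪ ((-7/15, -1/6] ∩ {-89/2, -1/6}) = [-1/6, 23/8]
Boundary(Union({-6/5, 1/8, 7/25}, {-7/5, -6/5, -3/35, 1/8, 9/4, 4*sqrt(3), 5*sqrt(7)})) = {-7/5, -6/5, -3/35, 1/8, 7/25, 9/4, 4*sqrt(3), 5*sqrt(7)}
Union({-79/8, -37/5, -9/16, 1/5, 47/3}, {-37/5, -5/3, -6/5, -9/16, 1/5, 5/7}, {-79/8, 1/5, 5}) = {-79/8, -37/5, -5/3, -6/5, -9/16, 1/5, 5/7, 5, 47/3}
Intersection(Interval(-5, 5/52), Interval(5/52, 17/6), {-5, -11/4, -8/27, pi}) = EmptySet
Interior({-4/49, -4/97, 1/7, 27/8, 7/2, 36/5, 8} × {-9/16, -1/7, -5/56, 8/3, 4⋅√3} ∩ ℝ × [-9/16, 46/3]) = ∅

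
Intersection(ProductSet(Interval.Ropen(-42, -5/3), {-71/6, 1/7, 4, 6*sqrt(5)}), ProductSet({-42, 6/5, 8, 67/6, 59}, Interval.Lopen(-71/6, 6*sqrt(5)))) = ProductSet({-42}, {1/7, 4, 6*sqrt(5)})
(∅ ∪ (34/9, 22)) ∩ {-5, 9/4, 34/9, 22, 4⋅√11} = {4⋅√11}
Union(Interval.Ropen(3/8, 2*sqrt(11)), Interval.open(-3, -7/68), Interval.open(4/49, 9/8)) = Union(Interval.open(-3, -7/68), Interval.open(4/49, 2*sqrt(11)))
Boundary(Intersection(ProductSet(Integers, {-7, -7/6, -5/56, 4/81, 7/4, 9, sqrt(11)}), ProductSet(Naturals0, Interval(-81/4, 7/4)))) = ProductSet(Naturals0, {-7, -7/6, -5/56, 4/81, 7/4})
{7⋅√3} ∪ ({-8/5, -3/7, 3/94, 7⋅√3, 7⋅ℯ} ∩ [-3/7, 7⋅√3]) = {-3/7, 3/94, 7⋅√3}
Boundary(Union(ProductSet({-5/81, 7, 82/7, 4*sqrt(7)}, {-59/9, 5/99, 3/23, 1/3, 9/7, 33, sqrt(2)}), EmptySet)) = ProductSet({-5/81, 7, 82/7, 4*sqrt(7)}, {-59/9, 5/99, 3/23, 1/3, 9/7, 33, sqrt(2)})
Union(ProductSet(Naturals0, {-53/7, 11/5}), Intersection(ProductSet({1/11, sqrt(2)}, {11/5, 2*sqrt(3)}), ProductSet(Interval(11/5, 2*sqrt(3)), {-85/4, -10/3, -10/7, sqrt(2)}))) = ProductSet(Naturals0, {-53/7, 11/5})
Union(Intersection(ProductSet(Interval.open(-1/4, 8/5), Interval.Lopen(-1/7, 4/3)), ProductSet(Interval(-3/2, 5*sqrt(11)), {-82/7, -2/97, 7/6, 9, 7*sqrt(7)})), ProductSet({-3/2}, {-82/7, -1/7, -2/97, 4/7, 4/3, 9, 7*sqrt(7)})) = Union(ProductSet({-3/2}, {-82/7, -1/7, -2/97, 4/7, 4/3, 9, 7*sqrt(7)}), ProductSet(Interval.open(-1/4, 8/5), {-2/97, 7/6}))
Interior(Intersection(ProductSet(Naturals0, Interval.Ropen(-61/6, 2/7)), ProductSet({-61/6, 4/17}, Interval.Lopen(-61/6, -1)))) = EmptySet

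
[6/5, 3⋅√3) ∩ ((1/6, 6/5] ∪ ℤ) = {6/5} ∪ {2, 3, 4, 5}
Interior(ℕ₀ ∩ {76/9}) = ∅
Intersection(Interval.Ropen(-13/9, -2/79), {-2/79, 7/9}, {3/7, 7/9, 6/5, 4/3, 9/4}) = EmptySet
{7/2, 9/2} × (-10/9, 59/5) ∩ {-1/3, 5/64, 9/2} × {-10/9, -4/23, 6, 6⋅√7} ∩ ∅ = ∅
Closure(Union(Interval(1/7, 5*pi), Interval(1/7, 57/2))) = Interval(1/7, 57/2)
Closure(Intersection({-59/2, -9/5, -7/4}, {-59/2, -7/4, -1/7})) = {-59/2, -7/4}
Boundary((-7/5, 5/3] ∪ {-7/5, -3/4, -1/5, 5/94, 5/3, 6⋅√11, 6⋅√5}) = {-7/5, 5/3, 6⋅√11, 6⋅√5}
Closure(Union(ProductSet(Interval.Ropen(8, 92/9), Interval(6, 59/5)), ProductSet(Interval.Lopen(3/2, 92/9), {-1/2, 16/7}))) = Union(ProductSet(Interval(3/2, 92/9), {-1/2, 16/7}), ProductSet(Interval(8, 92/9), Interval(6, 59/5)))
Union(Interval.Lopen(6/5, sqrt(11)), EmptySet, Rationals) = Union(Interval(6/5, sqrt(11)), Rationals)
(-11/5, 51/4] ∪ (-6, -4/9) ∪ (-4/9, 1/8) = (-6, 51/4]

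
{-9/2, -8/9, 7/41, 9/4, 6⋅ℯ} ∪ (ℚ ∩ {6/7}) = {-9/2, -8/9, 7/41, 6/7, 9/4, 6⋅ℯ}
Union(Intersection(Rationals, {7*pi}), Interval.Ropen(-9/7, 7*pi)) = Interval.Ropen(-9/7, 7*pi)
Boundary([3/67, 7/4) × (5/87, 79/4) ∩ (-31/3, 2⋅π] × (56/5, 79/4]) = ({3/67, 7/4} × [56/5, 79/4]) ∪ ([3/67, 7/4] × {56/5, 79/4})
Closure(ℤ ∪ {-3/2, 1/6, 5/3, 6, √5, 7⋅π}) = ℤ ∪ {-3/2, 1/6, 5/3, √5, 7⋅π}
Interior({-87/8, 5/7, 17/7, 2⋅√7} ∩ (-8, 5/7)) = ∅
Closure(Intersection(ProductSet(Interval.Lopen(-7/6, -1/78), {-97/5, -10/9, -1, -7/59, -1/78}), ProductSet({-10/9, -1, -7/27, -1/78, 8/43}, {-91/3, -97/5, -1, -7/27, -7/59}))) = ProductSet({-10/9, -1, -7/27, -1/78}, {-97/5, -1, -7/59})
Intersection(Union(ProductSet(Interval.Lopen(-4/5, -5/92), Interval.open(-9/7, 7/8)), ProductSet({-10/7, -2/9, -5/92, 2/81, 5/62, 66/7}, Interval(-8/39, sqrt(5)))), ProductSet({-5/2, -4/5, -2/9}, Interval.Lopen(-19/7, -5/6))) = ProductSet({-2/9}, Interval.Lopen(-9/7, -5/6))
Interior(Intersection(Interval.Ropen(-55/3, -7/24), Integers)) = EmptySet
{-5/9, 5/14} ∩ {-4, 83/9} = ∅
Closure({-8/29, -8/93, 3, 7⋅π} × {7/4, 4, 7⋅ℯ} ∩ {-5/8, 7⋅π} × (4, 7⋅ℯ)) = ∅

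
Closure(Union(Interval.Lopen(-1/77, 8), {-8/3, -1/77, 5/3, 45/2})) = Union({-8/3, 45/2}, Interval(-1/77, 8))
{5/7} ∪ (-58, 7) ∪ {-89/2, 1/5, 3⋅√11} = (-58, 7) ∪ {3⋅√11}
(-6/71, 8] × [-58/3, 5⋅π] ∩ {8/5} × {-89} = ∅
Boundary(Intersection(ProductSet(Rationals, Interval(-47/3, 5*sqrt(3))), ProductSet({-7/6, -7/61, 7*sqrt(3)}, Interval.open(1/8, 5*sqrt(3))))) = ProductSet({-7/6, -7/61}, Interval(1/8, 5*sqrt(3)))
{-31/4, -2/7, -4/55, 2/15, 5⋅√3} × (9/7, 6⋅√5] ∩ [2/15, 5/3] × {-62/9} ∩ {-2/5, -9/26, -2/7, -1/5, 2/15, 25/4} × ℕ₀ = ∅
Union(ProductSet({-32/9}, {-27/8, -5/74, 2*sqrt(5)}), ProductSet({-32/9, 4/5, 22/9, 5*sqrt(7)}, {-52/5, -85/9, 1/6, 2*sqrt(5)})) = Union(ProductSet({-32/9}, {-27/8, -5/74, 2*sqrt(5)}), ProductSet({-32/9, 4/5, 22/9, 5*sqrt(7)}, {-52/5, -85/9, 1/6, 2*sqrt(5)}))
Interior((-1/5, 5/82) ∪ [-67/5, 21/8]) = (-67/5, 21/8)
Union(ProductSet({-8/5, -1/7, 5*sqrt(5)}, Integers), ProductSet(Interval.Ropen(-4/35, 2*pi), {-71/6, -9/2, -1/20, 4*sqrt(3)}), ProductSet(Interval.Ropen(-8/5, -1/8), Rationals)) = Union(ProductSet({-8/5, -1/7, 5*sqrt(5)}, Integers), ProductSet(Interval.Ropen(-8/5, -1/8), Rationals), ProductSet(Interval.Ropen(-4/35, 2*pi), {-71/6, -9/2, -1/20, 4*sqrt(3)}))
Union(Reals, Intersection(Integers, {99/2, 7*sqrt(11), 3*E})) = Reals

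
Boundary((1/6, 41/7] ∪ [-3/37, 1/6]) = {-3/37, 41/7}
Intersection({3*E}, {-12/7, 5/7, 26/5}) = EmptySet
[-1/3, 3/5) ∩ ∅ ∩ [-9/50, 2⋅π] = ∅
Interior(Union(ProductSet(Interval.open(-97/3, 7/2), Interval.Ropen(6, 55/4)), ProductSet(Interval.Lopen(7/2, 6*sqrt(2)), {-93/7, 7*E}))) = ProductSet(Interval.open(-97/3, 7/2), Interval.open(6, 55/4))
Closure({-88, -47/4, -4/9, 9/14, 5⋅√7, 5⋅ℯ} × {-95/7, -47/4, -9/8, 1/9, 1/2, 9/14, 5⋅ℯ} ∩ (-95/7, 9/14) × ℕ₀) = ∅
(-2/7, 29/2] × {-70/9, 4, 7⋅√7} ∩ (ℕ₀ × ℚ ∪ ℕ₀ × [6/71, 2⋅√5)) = {0, 1, …, 14} × {-70/9, 4}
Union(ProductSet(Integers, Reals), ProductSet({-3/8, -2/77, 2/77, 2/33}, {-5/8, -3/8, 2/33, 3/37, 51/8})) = Union(ProductSet({-3/8, -2/77, 2/77, 2/33}, {-5/8, -3/8, 2/33, 3/37, 51/8}), ProductSet(Integers, Reals))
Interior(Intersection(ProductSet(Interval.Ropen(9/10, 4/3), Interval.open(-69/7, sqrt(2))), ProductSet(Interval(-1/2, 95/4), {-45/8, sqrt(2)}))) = EmptySet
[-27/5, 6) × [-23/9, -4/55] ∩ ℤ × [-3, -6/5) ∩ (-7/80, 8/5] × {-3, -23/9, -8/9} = {0, 1} × {-23/9}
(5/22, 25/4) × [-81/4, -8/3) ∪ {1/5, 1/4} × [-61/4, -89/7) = ({1/5, 1/4} × [-61/4, -89/7)) ∪ ((5/22, 25/4) × [-81/4, -8/3))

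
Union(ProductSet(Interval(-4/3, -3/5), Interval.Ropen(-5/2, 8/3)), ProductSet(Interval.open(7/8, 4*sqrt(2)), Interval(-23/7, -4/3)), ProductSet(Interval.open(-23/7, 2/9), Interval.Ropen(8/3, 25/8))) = Union(ProductSet(Interval.open(-23/7, 2/9), Interval.Ropen(8/3, 25/8)), ProductSet(Interval(-4/3, -3/5), Interval.Ropen(-5/2, 8/3)), ProductSet(Interval.open(7/8, 4*sqrt(2)), Interval(-23/7, -4/3)))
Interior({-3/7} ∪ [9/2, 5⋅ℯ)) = (9/2, 5⋅ℯ)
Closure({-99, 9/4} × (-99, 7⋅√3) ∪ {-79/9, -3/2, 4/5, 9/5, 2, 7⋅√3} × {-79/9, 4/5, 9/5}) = ({-99, 9/4} × [-99, 7⋅√3]) ∪ ({-79/9, -3/2, 4/5, 9/5, 2, 7⋅√3} × {-79/9, 4/5, 9/5})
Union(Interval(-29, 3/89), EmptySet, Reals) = Interval(-oo, oo)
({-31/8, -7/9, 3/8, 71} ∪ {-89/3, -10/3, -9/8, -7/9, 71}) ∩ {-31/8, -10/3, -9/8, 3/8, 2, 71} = {-31/8, -10/3, -9/8, 3/8, 71}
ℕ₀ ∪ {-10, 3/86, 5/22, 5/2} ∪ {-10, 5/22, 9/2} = {-10, 3/86, 5/22, 5/2, 9/2} ∪ ℕ₀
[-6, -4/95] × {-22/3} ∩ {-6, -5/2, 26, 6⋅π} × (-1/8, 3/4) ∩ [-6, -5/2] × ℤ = ∅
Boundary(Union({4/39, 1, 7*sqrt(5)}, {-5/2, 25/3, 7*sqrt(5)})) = {-5/2, 4/39, 1, 25/3, 7*sqrt(5)}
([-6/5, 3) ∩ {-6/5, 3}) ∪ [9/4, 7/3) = {-6/5} ∪ [9/4, 7/3)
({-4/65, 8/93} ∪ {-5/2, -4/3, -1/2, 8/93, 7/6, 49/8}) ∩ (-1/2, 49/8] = {-4/65, 8/93, 7/6, 49/8}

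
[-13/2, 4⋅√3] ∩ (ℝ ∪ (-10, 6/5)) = [-13/2, 4⋅√3]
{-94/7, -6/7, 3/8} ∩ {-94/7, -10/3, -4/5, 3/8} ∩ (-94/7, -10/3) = ∅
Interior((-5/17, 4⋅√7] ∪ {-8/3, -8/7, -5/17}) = (-5/17, 4⋅√7)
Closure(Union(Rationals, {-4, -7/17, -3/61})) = Reals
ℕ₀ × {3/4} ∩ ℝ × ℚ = ℕ₀ × {3/4}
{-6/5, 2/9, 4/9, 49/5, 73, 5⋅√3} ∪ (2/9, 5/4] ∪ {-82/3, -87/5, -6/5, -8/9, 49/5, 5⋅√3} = {-82/3, -87/5, -6/5, -8/9, 49/5, 73, 5⋅√3} ∪ [2/9, 5/4]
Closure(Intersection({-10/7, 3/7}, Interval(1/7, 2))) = {3/7}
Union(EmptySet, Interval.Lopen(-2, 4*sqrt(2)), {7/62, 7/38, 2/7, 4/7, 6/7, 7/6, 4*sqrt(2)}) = Interval.Lopen(-2, 4*sqrt(2))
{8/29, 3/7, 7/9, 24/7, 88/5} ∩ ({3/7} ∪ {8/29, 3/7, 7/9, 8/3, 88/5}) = {8/29, 3/7, 7/9, 88/5}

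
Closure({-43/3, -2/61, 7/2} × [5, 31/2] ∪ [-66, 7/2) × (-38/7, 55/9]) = ({-66, 7/2} × [-38/7, 55/9]) ∪ ([-66, 7/2] × {-38/7, 55/9}) ∪ ({-43/3, -2/61, 7/2} × [5, 31/2]) ∪ ([-66, 7/2) × (-38/7, 55/9])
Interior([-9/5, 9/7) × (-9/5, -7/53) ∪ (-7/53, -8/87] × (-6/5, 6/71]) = ((-9/5, 9/7) × (-9/5, -7/53)) ∪ ((-7/53, -8/87) × (-6/5, 6/71))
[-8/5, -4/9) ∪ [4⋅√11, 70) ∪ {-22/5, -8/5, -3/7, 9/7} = {-22/5, -3/7, 9/7} ∪ [-8/5, -4/9) ∪ [4⋅√11, 70)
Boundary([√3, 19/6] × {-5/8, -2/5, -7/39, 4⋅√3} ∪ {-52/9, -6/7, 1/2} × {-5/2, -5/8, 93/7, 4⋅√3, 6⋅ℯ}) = ({-52/9, -6/7, 1/2} × {-5/2, -5/8, 93/7, 4⋅√3, 6⋅ℯ}) ∪ ([√3, 19/6] × {-5/8, -2/5, -7/39, 4⋅√3})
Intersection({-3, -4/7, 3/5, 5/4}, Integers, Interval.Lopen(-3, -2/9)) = EmptySet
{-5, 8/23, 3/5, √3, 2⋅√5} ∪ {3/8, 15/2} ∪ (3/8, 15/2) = {-5, 8/23} ∪ [3/8, 15/2]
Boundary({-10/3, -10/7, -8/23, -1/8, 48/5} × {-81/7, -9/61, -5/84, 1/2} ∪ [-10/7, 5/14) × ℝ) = ({-10/7, 5/14} × ℝ) ∪ ({-10/3, -10/7, 48/5} × {-81/7, -9/61, -5/84, 1/2})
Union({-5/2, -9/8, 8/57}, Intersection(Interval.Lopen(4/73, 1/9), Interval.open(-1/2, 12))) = Union({-5/2, -9/8, 8/57}, Interval.Lopen(4/73, 1/9))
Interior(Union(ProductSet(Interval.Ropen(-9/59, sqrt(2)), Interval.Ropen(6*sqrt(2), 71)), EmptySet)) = ProductSet(Interval.open(-9/59, sqrt(2)), Interval.open(6*sqrt(2), 71))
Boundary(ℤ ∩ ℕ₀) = ℕ₀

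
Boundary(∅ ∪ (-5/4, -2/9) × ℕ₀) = [-5/4, -2/9] × ℕ₀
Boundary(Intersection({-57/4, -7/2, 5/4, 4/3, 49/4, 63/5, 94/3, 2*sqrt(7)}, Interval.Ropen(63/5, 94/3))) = {63/5}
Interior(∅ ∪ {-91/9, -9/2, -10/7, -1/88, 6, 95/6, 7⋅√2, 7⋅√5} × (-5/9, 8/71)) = ∅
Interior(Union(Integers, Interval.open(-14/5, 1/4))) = Union(Complement(Integers, Union(Complement(Integers, Interval.open(-14/5, 1/4)), {-14/5, 1/4})), Complement(Interval.open(-14/5, 1/4), Complement(Integers, Interval.open(-14/5, 1/4))), Complement(Range(-2, 1, 1), Complement(Integers, Interval.open(-14/5, 1/4))), Complement(Range(-2, 1, 1), Union(Complement(Integers, Interval.open(-14/5, 1/4)), {-14/5, 1/4})))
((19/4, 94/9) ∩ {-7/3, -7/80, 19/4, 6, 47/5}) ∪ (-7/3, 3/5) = (-7/3, 3/5) ∪ {6, 47/5}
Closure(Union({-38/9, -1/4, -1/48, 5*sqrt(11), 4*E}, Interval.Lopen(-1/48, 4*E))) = Union({-38/9, -1/4, 5*sqrt(11)}, Interval(-1/48, 4*E))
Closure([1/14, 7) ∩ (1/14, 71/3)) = [1/14, 7]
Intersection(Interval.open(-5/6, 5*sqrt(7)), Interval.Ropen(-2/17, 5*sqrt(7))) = Interval.Ropen(-2/17, 5*sqrt(7))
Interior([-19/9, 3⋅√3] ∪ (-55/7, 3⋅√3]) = (-55/7, 3⋅√3)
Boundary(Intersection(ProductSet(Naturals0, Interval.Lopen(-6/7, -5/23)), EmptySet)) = EmptySet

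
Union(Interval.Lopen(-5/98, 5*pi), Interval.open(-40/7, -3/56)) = Union(Interval.open(-40/7, -3/56), Interval.Lopen(-5/98, 5*pi))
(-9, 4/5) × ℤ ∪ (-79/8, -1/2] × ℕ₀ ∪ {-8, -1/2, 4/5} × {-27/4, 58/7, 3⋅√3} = ((-79/8, -1/2] × ℕ₀) ∪ ((-9, 4/5) × ℤ) ∪ ({-8, -1/2, 4/5} × {-27/4, 58/7, 3⋅√3})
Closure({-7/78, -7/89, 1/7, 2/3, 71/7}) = {-7/78, -7/89, 1/7, 2/3, 71/7}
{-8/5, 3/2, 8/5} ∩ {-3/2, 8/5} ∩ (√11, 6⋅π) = ∅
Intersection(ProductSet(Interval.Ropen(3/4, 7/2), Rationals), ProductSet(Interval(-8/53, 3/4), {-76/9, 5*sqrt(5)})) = ProductSet({3/4}, {-76/9})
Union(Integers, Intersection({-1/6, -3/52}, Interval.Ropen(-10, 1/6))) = Union({-1/6, -3/52}, Integers)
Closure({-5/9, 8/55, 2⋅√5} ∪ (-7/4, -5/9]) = [-7/4, -5/9] ∪ {8/55, 2⋅√5}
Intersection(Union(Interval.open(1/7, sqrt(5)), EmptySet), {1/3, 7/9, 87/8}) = {1/3, 7/9}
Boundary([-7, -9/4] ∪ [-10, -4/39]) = {-10, -4/39}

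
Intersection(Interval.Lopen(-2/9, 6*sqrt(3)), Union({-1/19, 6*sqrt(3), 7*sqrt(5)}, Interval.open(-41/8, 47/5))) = Union({6*sqrt(3)}, Interval.open(-2/9, 47/5))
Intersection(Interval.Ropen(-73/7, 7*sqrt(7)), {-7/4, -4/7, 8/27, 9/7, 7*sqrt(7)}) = {-7/4, -4/7, 8/27, 9/7}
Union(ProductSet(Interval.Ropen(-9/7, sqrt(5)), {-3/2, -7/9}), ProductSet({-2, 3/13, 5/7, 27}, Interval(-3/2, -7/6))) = Union(ProductSet({-2, 3/13, 5/7, 27}, Interval(-3/2, -7/6)), ProductSet(Interval.Ropen(-9/7, sqrt(5)), {-3/2, -7/9}))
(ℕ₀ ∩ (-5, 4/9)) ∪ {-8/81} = {-8/81} ∪ {0}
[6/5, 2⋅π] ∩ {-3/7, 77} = ∅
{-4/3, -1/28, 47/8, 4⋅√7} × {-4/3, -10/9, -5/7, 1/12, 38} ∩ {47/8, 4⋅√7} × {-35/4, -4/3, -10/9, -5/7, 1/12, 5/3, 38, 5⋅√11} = {47/8, 4⋅√7} × {-4/3, -10/9, -5/7, 1/12, 38}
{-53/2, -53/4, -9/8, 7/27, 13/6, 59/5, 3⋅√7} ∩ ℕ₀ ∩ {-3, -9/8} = ∅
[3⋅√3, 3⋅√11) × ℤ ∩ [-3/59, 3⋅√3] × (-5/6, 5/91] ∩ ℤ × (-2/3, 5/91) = ∅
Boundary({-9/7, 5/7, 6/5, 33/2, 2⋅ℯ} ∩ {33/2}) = {33/2}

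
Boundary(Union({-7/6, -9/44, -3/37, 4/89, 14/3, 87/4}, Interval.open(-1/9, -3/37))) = {-7/6, -9/44, -1/9, -3/37, 4/89, 14/3, 87/4}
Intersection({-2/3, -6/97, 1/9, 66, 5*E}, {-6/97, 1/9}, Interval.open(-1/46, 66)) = {1/9}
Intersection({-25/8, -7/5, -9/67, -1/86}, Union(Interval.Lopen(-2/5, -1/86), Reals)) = {-25/8, -7/5, -9/67, -1/86}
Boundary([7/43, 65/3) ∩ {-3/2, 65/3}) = ∅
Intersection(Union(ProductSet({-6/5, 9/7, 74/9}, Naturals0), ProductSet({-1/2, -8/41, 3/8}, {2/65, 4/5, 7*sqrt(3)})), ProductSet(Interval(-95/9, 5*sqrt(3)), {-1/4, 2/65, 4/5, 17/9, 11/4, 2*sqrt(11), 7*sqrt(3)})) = ProductSet({-1/2, -8/41, 3/8}, {2/65, 4/5, 7*sqrt(3)})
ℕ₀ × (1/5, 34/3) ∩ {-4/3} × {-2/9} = ∅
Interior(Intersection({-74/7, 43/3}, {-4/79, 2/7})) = EmptySet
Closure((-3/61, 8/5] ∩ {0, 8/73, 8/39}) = {0, 8/73, 8/39}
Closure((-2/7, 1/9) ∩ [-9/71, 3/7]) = [-9/71, 1/9]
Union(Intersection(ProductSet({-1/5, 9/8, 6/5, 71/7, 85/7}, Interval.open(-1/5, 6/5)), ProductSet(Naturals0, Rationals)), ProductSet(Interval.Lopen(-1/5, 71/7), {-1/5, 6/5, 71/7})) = ProductSet(Interval.Lopen(-1/5, 71/7), {-1/5, 6/5, 71/7})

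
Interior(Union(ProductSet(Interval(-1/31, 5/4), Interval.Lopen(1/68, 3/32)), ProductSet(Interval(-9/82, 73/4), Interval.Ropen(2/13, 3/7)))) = Union(ProductSet(Interval.open(-9/82, 73/4), Interval.open(2/13, 3/7)), ProductSet(Interval.open(-1/31, 5/4), Interval.open(1/68, 3/32)))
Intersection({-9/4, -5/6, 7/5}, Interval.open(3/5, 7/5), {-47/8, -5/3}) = EmptySet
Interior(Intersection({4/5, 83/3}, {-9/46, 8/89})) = EmptySet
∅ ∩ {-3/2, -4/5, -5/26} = ∅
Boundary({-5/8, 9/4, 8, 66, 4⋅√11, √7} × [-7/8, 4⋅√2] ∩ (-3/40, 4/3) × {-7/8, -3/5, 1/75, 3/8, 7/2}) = ∅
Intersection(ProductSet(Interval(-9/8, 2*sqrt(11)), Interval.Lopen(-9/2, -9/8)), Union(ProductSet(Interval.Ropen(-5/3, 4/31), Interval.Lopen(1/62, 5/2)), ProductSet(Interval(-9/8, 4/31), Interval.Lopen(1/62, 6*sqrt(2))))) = EmptySet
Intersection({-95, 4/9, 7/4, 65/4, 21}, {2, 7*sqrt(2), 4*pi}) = EmptySet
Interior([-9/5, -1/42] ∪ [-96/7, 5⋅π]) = (-96/7, 5⋅π)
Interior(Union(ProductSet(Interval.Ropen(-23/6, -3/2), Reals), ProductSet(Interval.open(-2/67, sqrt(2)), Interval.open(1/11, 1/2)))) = Union(ProductSet(Interval.open(-23/6, -3/2), Reals), ProductSet(Interval.open(-2/67, sqrt(2)), Interval.open(1/11, 1/2)))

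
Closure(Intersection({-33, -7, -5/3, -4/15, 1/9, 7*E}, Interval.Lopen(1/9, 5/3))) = EmptySet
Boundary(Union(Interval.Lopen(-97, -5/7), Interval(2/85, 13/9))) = {-97, -5/7, 2/85, 13/9}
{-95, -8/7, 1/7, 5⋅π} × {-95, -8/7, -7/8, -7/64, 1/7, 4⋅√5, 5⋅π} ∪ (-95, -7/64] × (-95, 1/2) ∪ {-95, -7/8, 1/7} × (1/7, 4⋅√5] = ((-95, -7/64] × (-95, 1/2)) ∪ ({-95, -7/8, 1/7} × (1/7, 4⋅√5]) ∪ ({-95, -8/7, 1/7, 5⋅π} × {-95, -8/7, -7/8, -7/64, 1/7, 4⋅√5, 5⋅π})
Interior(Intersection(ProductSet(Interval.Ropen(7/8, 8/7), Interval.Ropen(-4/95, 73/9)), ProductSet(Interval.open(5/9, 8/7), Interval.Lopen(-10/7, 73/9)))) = ProductSet(Interval.open(7/8, 8/7), Interval.open(-4/95, 73/9))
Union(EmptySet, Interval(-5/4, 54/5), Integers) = Union(Integers, Interval(-5/4, 54/5))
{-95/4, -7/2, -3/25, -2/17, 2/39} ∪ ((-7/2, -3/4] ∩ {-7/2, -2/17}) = {-95/4, -7/2, -3/25, -2/17, 2/39}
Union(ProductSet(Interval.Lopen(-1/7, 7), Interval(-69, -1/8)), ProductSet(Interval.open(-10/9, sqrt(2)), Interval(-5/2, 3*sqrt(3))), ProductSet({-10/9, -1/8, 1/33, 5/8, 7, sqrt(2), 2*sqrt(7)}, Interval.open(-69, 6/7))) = Union(ProductSet({-10/9, -1/8, 1/33, 5/8, 7, sqrt(2), 2*sqrt(7)}, Interval.open(-69, 6/7)), ProductSet(Interval.open(-10/9, sqrt(2)), Interval(-5/2, 3*sqrt(3))), ProductSet(Interval.Lopen(-1/7, 7), Interval(-69, -1/8)))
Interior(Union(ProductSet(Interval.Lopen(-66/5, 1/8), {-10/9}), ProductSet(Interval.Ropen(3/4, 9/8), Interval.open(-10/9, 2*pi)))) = ProductSet(Interval.open(3/4, 9/8), Interval.open(-10/9, 2*pi))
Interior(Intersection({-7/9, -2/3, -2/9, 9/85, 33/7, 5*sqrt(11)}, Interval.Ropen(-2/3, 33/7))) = EmptySet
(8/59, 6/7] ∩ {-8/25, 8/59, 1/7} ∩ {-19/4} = ∅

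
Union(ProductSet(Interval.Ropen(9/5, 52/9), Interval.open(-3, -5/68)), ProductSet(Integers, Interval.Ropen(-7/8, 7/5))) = Union(ProductSet(Integers, Interval.Ropen(-7/8, 7/5)), ProductSet(Interval.Ropen(9/5, 52/9), Interval.open(-3, -5/68)))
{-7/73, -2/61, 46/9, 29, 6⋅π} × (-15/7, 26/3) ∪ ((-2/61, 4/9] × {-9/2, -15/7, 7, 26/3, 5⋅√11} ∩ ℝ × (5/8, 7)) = {-7/73, -2/61, 46/9, 29, 6⋅π} × (-15/7, 26/3)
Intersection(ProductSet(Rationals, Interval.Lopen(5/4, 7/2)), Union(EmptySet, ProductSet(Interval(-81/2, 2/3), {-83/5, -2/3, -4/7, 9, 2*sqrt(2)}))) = ProductSet(Intersection(Interval(-81/2, 2/3), Rationals), {2*sqrt(2)})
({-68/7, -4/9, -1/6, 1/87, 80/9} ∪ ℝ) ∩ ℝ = ℝ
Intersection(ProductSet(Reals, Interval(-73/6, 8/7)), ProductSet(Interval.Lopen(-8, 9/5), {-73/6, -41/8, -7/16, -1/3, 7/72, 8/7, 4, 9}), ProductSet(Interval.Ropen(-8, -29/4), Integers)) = EmptySet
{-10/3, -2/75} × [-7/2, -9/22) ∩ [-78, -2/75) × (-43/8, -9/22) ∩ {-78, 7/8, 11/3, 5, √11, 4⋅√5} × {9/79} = ∅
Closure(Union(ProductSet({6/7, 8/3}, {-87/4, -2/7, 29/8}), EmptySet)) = ProductSet({6/7, 8/3}, {-87/4, -2/7, 29/8})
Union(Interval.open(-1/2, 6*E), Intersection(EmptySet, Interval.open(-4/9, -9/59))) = Interval.open(-1/2, 6*E)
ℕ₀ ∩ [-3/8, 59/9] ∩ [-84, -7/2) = ∅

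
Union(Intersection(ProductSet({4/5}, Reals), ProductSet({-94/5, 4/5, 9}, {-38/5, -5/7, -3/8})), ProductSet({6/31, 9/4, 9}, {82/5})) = Union(ProductSet({4/5}, {-38/5, -5/7, -3/8}), ProductSet({6/31, 9/4, 9}, {82/5}))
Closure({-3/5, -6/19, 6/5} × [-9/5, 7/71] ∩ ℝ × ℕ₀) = {-3/5, -6/19, 6/5} × {0}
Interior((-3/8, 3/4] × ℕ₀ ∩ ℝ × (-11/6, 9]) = ∅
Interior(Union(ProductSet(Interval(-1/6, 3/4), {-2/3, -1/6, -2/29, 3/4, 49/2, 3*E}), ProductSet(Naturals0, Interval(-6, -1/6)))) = EmptySet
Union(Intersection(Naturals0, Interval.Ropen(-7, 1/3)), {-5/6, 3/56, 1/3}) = Union({-5/6, 3/56, 1/3}, Range(0, 1, 1))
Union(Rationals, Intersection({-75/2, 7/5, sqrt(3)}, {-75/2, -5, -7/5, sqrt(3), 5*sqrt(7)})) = Union({sqrt(3)}, Rationals)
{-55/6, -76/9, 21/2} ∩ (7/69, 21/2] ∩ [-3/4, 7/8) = ∅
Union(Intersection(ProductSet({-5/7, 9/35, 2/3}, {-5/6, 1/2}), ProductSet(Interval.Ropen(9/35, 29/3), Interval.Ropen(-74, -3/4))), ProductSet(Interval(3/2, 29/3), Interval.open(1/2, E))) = Union(ProductSet({9/35, 2/3}, {-5/6}), ProductSet(Interval(3/2, 29/3), Interval.open(1/2, E)))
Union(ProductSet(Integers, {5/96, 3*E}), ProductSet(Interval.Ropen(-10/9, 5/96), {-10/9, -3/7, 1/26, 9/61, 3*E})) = Union(ProductSet(Integers, {5/96, 3*E}), ProductSet(Interval.Ropen(-10/9, 5/96), {-10/9, -3/7, 1/26, 9/61, 3*E}))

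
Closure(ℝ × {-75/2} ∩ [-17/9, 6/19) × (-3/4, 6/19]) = ∅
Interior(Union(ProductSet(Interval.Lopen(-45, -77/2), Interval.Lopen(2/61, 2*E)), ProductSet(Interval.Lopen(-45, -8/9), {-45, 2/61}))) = ProductSet(Interval.open(-45, -77/2), Interval.open(2/61, 2*E))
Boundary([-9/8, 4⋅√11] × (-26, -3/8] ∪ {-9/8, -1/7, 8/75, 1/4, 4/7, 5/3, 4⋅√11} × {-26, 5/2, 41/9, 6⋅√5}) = ({-9/8, 4⋅√11} × [-26, -3/8]) ∪ ([-9/8, 4⋅√11] × {-26, -3/8}) ∪ ({-9/8, -1/7, 8/75, 1/4, 4/7, 5/3, 4⋅√11} × {-26, 5/2, 41/9, 6⋅√5})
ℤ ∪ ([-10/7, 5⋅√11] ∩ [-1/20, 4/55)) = ℤ ∪ [-1/20, 4/55)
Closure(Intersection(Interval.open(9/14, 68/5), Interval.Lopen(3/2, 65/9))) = Interval(3/2, 65/9)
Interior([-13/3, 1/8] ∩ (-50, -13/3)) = ∅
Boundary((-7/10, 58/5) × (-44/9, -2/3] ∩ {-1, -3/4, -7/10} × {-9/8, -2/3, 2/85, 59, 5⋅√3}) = ∅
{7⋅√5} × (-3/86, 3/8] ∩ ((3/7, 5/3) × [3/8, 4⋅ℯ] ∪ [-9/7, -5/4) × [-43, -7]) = ∅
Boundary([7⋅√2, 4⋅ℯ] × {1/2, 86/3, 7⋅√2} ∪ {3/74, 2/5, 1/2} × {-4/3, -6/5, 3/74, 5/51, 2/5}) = ({3/74, 2/5, 1/2} × {-4/3, -6/5, 3/74, 5/51, 2/5}) ∪ ([7⋅√2, 4⋅ℯ] × {1/2, 86/3, 7⋅√2})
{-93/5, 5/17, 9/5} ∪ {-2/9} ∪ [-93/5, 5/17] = [-93/5, 5/17] ∪ {9/5}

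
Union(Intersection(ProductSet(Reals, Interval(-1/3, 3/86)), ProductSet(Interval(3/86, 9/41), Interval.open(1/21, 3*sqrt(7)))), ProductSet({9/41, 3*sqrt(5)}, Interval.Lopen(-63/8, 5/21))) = ProductSet({9/41, 3*sqrt(5)}, Interval.Lopen(-63/8, 5/21))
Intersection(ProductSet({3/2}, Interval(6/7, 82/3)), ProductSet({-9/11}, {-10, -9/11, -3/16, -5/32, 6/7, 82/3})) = EmptySet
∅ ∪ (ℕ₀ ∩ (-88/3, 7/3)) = {0, 1, 2}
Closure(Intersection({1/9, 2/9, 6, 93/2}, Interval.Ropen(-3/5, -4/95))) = EmptySet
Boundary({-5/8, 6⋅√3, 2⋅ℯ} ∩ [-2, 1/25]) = {-5/8}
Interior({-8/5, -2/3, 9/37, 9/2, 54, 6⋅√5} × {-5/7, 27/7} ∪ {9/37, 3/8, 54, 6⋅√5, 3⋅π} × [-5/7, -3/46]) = ∅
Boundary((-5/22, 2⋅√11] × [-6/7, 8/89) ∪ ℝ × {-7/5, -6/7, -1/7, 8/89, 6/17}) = (ℝ × {-7/5, -6/7, 8/89, 6/17}) ∪ ({-5/22, 2⋅√11} × [-6/7, 8/89]) ∪ (((-∞, -5/22] ∪ [2⋅√11, ∞)) × {-7/5, -6/7, -1/7, 8/89, 6/17})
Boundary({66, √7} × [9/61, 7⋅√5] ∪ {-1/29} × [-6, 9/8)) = ({-1/29} × [-6, 9/8]) ∪ ({66, √7} × [9/61, 7⋅√5])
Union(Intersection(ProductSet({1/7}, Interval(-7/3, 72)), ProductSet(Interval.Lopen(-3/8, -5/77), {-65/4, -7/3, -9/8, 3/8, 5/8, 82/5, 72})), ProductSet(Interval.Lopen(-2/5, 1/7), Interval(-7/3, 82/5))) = ProductSet(Interval.Lopen(-2/5, 1/7), Interval(-7/3, 82/5))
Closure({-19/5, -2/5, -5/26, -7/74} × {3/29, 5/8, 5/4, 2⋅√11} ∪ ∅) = {-19/5, -2/5, -5/26, -7/74} × {3/29, 5/8, 5/4, 2⋅√11}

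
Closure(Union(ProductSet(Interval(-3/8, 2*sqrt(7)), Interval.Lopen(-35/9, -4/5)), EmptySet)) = ProductSet(Interval(-3/8, 2*sqrt(7)), Interval(-35/9, -4/5))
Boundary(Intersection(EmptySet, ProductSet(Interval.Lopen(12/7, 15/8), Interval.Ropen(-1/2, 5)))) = EmptySet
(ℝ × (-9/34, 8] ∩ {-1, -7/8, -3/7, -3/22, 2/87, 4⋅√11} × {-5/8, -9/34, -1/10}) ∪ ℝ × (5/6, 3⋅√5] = (ℝ × (5/6, 3⋅√5]) ∪ ({-1, -7/8, -3/7, -3/22, 2/87, 4⋅√11} × {-1/10})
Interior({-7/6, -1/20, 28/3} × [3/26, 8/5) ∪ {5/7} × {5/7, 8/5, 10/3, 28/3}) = ∅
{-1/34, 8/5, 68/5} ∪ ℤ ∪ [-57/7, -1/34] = ℤ ∪ [-57/7, -1/34] ∪ {8/5, 68/5}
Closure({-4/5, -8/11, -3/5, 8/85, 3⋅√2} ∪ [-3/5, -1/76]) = {-4/5, -8/11, 8/85, 3⋅√2} ∪ [-3/5, -1/76]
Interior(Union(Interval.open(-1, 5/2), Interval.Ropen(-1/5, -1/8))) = Interval.open(-1, 5/2)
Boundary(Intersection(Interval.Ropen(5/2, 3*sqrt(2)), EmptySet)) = EmptySet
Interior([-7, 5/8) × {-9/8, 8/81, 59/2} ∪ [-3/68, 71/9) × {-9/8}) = ∅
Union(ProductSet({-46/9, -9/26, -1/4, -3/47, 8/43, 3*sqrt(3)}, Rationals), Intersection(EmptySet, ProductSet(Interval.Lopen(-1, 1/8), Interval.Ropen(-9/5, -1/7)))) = ProductSet({-46/9, -9/26, -1/4, -3/47, 8/43, 3*sqrt(3)}, Rationals)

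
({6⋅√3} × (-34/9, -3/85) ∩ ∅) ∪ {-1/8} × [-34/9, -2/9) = {-1/8} × [-34/9, -2/9)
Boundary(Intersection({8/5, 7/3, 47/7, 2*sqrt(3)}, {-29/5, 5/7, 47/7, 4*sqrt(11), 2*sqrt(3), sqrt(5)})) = {47/7, 2*sqrt(3)}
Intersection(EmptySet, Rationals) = EmptySet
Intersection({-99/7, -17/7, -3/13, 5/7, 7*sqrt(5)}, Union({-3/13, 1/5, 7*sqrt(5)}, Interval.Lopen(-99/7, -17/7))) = {-17/7, -3/13, 7*sqrt(5)}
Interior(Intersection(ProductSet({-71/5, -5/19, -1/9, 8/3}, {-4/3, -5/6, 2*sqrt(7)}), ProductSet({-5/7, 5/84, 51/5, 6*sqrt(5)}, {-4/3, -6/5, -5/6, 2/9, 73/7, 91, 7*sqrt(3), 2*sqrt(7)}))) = EmptySet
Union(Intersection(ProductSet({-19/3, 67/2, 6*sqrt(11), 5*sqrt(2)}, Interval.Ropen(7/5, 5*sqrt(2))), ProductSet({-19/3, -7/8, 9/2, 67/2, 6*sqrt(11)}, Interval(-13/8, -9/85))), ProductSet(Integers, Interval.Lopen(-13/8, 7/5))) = ProductSet(Integers, Interval.Lopen(-13/8, 7/5))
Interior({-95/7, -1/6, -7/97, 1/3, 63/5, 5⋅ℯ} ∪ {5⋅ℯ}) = ∅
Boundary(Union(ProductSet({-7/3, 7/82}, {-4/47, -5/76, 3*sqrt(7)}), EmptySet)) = ProductSet({-7/3, 7/82}, {-4/47, -5/76, 3*sqrt(7)})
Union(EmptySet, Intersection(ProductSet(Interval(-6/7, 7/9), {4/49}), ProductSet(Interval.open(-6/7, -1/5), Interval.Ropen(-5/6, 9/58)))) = ProductSet(Interval.open(-6/7, -1/5), {4/49})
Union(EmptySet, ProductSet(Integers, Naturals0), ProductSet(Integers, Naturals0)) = ProductSet(Integers, Naturals0)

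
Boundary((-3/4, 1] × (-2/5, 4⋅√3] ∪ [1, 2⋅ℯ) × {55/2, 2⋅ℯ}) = ({-3/4, 1} × [-2/5, 4⋅√3]) ∪ ([-3/4, 1] × {-2/5, 4⋅√3}) ∪ ([1, 2⋅ℯ] × {55/2, 2⋅ℯ})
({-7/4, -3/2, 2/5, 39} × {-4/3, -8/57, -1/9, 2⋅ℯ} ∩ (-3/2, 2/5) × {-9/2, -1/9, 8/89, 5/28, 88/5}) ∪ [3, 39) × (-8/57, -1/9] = [3, 39) × (-8/57, -1/9]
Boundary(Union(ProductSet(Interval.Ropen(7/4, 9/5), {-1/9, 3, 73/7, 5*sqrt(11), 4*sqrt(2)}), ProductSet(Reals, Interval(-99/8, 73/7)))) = Union(ProductSet(Interval(7/4, 9/5), {73/7, 5*sqrt(11)}), ProductSet(Reals, {-99/8, 73/7}))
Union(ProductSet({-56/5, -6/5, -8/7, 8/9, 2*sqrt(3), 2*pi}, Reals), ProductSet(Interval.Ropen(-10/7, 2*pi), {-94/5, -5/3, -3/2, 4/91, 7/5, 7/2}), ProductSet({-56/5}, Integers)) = Union(ProductSet({-56/5, -6/5, -8/7, 8/9, 2*sqrt(3), 2*pi}, Reals), ProductSet(Interval.Ropen(-10/7, 2*pi), {-94/5, -5/3, -3/2, 4/91, 7/5, 7/2}))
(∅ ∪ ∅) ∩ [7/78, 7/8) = ∅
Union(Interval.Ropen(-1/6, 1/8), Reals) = Interval(-oo, oo)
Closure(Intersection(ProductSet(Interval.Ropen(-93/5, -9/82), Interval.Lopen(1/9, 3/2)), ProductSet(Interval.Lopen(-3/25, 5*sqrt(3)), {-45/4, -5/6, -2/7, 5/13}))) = ProductSet(Interval(-3/25, -9/82), {5/13})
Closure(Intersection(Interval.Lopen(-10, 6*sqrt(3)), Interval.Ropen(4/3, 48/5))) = Interval(4/3, 48/5)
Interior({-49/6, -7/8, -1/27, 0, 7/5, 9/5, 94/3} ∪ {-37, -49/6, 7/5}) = ∅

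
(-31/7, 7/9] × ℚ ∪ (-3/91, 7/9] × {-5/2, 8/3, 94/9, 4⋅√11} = ((-31/7, 7/9] × ℚ) ∪ ((-3/91, 7/9] × {-5/2, 8/3, 94/9, 4⋅√11})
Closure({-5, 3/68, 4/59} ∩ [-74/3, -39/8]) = {-5}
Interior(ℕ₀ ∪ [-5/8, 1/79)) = ({0} \ ℕ₀ \ (-5/8, 1/79)) ∪ ((-5/8, 1/79) \ ℕ₀ \ (-5/8, 1/79)) ∪ (ℕ₀ \ ({-5/8, 1/79} ∪ (ℕ₀ \ (-5/8, 1/79)))) ∪ ({0} \ ({-5/8, 1/79} ∪ (ℕ₀ \ (-5/8, 1/79))))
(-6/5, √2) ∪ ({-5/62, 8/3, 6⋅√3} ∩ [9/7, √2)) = (-6/5, √2)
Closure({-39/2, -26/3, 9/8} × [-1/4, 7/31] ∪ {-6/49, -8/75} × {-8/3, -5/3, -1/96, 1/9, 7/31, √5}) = ({-39/2, -26/3, 9/8} × [-1/4, 7/31]) ∪ ({-6/49, -8/75} × {-8/3, -5/3, -1/96, 1/9, 7/31, √5})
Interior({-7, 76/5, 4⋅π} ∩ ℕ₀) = ∅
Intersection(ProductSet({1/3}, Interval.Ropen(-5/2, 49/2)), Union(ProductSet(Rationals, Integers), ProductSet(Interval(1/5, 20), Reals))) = ProductSet({1/3}, Interval.Ropen(-5/2, 49/2))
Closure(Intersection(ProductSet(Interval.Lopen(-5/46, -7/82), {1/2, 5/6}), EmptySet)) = EmptySet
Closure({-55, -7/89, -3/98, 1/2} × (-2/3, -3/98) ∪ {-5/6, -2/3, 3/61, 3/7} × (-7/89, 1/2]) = ({-55, -7/89, -3/98, 1/2} × [-2/3, -3/98]) ∪ ({-5/6, -2/3, 3/61, 3/7} × [-7/89, 1/2])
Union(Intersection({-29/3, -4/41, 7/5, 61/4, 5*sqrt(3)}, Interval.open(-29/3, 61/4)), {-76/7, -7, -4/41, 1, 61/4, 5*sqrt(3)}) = {-76/7, -7, -4/41, 1, 7/5, 61/4, 5*sqrt(3)}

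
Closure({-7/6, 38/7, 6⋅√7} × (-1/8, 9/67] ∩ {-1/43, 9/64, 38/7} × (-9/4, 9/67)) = {38/7} × [-1/8, 9/67]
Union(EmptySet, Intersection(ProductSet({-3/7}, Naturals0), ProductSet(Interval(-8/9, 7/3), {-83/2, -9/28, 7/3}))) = EmptySet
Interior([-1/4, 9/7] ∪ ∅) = (-1/4, 9/7)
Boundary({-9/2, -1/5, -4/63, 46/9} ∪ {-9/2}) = {-9/2, -1/5, -4/63, 46/9}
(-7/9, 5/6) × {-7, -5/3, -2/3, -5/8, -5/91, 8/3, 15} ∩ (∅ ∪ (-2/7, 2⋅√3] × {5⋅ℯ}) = ∅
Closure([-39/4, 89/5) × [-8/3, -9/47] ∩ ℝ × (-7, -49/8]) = ∅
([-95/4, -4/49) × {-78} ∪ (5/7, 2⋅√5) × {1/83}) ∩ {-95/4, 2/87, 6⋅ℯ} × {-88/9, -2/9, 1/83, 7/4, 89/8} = ∅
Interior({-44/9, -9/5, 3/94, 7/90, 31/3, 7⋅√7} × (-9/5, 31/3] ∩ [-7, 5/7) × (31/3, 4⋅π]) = ∅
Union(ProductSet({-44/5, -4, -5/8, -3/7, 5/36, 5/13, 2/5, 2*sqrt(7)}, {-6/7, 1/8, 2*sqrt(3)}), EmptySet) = ProductSet({-44/5, -4, -5/8, -3/7, 5/36, 5/13, 2/5, 2*sqrt(7)}, {-6/7, 1/8, 2*sqrt(3)})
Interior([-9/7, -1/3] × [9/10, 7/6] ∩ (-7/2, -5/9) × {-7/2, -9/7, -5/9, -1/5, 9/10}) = ∅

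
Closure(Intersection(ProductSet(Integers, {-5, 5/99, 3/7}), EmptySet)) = EmptySet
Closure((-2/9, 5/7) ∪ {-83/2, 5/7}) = {-83/2} ∪ [-2/9, 5/7]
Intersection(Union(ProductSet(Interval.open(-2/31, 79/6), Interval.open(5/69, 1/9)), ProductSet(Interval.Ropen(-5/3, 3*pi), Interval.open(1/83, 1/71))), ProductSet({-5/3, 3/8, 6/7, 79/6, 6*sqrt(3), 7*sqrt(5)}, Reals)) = Union(ProductSet({-5/3, 3/8, 6/7}, Interval.open(1/83, 1/71)), ProductSet({3/8, 6/7, 6*sqrt(3)}, Interval.open(5/69, 1/9)))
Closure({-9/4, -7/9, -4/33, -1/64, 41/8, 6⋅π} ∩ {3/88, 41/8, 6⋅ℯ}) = {41/8}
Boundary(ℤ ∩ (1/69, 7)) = {1, 2, …, 6}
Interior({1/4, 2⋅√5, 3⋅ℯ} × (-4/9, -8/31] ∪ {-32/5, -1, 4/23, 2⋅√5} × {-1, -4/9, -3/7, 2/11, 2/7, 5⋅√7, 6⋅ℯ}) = ∅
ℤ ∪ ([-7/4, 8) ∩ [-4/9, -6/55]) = ℤ ∪ [-4/9, -6/55]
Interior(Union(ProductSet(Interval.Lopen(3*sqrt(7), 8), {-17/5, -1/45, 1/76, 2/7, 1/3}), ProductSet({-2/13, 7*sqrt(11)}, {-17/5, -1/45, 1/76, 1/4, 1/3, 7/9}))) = EmptySet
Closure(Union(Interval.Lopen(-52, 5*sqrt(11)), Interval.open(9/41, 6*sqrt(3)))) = Interval(-52, 5*sqrt(11))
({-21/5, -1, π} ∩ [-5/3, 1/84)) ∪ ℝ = ℝ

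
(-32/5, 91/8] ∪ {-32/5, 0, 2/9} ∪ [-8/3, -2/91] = [-32/5, 91/8]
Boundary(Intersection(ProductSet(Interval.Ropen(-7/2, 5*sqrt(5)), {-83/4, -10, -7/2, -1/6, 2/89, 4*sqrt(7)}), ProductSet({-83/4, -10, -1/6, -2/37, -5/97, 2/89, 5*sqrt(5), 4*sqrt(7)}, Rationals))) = ProductSet({-1/6, -2/37, -5/97, 2/89, 4*sqrt(7)}, {-83/4, -10, -7/2, -1/6, 2/89})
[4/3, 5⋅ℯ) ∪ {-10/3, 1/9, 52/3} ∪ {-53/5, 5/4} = {-53/5, -10/3, 1/9, 5/4, 52/3} ∪ [4/3, 5⋅ℯ)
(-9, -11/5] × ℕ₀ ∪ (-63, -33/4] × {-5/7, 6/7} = ((-9, -11/5] × ℕ₀) ∪ ((-63, -33/4] × {-5/7, 6/7})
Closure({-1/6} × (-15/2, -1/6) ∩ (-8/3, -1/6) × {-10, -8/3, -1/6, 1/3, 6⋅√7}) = ∅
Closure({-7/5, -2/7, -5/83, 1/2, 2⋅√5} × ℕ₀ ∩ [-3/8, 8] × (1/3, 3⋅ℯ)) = {-2/7, -5/83, 1/2, 2⋅√5} × {1, 2, …, 8}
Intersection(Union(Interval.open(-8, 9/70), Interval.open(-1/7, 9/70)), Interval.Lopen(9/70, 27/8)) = EmptySet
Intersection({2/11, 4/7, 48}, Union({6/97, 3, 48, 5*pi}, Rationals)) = {2/11, 4/7, 48}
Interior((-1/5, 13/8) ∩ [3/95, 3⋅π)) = (3/95, 13/8)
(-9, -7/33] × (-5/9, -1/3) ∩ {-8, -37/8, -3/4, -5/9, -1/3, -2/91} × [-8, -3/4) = ∅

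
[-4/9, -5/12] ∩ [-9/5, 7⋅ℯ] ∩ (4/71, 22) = ∅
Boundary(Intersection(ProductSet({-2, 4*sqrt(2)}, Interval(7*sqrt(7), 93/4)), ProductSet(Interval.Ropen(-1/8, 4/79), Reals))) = EmptySet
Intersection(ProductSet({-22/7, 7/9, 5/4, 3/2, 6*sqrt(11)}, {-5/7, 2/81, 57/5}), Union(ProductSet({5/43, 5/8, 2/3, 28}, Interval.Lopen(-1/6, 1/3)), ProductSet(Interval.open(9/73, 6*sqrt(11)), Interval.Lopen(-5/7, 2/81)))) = ProductSet({7/9, 5/4, 3/2}, {2/81})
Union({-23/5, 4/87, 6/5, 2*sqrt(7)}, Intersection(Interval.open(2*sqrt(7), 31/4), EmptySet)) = {-23/5, 4/87, 6/5, 2*sqrt(7)}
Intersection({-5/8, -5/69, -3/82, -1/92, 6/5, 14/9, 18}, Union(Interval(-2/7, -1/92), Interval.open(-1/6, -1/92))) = {-5/69, -3/82, -1/92}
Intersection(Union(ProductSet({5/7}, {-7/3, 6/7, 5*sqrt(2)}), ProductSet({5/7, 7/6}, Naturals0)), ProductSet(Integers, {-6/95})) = EmptySet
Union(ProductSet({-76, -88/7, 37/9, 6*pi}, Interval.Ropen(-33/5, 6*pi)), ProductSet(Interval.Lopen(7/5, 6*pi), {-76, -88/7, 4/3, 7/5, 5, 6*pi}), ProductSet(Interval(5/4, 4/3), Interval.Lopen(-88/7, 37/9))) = Union(ProductSet({-76, -88/7, 37/9, 6*pi}, Interval.Ropen(-33/5, 6*pi)), ProductSet(Interval(5/4, 4/3), Interval.Lopen(-88/7, 37/9)), ProductSet(Interval.Lopen(7/5, 6*pi), {-76, -88/7, 4/3, 7/5, 5, 6*pi}))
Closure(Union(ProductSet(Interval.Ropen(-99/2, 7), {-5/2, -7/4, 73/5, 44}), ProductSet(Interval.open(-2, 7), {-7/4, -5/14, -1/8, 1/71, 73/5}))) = Union(ProductSet(Interval(-99/2, 7), {-5/2, -7/4, 73/5, 44}), ProductSet(Interval(-2, 7), {-7/4, -5/14, -1/8, 1/71, 73/5}))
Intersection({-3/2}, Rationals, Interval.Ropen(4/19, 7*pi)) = EmptySet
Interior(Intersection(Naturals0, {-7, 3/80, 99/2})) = EmptySet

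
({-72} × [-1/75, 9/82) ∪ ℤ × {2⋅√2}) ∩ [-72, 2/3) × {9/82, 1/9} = ∅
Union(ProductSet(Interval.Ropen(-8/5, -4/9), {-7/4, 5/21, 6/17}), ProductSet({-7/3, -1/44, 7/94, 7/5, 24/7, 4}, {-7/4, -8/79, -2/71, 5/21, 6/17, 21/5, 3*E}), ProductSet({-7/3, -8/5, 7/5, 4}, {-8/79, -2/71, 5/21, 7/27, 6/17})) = Union(ProductSet({-7/3, -8/5, 7/5, 4}, {-8/79, -2/71, 5/21, 7/27, 6/17}), ProductSet({-7/3, -1/44, 7/94, 7/5, 24/7, 4}, {-7/4, -8/79, -2/71, 5/21, 6/17, 21/5, 3*E}), ProductSet(Interval.Ropen(-8/5, -4/9), {-7/4, 5/21, 6/17}))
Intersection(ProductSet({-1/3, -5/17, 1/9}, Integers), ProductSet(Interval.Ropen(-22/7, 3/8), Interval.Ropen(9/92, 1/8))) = EmptySet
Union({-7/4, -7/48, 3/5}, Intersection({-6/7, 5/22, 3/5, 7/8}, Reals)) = {-7/4, -6/7, -7/48, 5/22, 3/5, 7/8}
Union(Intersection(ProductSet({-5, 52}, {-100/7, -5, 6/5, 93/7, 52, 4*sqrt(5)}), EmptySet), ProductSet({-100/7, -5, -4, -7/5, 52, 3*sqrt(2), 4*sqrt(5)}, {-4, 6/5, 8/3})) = ProductSet({-100/7, -5, -4, -7/5, 52, 3*sqrt(2), 4*sqrt(5)}, {-4, 6/5, 8/3})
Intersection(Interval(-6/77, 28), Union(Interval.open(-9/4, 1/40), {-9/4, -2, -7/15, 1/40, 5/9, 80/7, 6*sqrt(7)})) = Union({5/9, 80/7, 6*sqrt(7)}, Interval(-6/77, 1/40))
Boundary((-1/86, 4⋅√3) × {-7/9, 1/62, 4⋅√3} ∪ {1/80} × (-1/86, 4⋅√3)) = ({1/80} × [-1/86, 4⋅√3]) ∪ ([-1/86, 4⋅√3] × {-7/9, 1/62, 4⋅√3})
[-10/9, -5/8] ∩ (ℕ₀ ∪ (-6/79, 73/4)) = ∅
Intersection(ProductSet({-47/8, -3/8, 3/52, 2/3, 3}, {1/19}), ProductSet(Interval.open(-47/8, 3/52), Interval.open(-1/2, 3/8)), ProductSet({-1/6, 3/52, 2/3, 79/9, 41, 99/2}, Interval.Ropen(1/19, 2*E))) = EmptySet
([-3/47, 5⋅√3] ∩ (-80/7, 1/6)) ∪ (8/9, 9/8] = [-3/47, 1/6) ∪ (8/9, 9/8]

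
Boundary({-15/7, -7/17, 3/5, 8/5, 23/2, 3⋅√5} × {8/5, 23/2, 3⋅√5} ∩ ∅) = ∅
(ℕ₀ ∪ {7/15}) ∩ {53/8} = ∅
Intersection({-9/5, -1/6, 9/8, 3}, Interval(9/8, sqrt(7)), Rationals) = {9/8}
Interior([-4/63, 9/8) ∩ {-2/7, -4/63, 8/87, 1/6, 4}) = ∅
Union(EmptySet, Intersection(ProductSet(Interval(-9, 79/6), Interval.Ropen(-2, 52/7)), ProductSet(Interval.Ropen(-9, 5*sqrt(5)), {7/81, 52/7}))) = ProductSet(Interval.Ropen(-9, 5*sqrt(5)), {7/81})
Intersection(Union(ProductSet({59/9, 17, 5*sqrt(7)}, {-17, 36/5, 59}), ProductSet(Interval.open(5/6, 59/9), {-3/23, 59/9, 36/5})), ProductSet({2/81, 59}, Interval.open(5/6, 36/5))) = EmptySet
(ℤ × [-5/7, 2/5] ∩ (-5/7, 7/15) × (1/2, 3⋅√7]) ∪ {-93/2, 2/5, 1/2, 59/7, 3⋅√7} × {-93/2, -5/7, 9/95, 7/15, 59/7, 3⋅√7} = {-93/2, 2/5, 1/2, 59/7, 3⋅√7} × {-93/2, -5/7, 9/95, 7/15, 59/7, 3⋅√7}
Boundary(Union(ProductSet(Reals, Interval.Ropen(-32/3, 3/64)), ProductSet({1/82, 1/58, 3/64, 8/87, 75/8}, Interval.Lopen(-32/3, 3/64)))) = ProductSet(Reals, {-32/3, 3/64})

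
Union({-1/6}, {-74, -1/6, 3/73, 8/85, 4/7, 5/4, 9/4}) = {-74, -1/6, 3/73, 8/85, 4/7, 5/4, 9/4}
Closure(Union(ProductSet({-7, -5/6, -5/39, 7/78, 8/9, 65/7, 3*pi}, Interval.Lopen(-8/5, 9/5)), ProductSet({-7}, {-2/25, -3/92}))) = ProductSet({-7, -5/6, -5/39, 7/78, 8/9, 65/7, 3*pi}, Interval(-8/5, 9/5))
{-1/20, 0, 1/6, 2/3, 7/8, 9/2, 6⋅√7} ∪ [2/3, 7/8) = {-1/20, 0, 1/6, 9/2, 6⋅√7} ∪ [2/3, 7/8]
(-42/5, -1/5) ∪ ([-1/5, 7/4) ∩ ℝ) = (-42/5, 7/4)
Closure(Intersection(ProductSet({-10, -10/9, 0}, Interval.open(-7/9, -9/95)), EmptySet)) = EmptySet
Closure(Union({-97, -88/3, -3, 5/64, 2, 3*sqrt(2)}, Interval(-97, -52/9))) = Union({-3, 5/64, 2, 3*sqrt(2)}, Interval(-97, -52/9))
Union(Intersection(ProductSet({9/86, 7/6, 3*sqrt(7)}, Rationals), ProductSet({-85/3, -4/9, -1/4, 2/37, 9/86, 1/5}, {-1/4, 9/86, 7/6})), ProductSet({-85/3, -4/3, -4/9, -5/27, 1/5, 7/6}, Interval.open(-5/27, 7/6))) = Union(ProductSet({9/86}, {-1/4, 9/86, 7/6}), ProductSet({-85/3, -4/3, -4/9, -5/27, 1/5, 7/6}, Interval.open(-5/27, 7/6)))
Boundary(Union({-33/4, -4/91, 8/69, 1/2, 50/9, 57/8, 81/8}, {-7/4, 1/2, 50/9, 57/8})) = {-33/4, -7/4, -4/91, 8/69, 1/2, 50/9, 57/8, 81/8}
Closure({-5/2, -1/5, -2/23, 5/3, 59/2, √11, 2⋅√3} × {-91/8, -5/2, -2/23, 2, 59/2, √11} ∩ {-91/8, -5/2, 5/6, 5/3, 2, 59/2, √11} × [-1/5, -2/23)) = ∅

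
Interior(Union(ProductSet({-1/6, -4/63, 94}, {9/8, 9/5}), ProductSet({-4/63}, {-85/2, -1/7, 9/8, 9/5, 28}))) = EmptySet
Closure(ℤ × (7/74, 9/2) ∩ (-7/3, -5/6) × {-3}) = ∅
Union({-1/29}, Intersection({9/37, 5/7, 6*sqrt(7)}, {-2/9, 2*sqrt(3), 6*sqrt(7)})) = {-1/29, 6*sqrt(7)}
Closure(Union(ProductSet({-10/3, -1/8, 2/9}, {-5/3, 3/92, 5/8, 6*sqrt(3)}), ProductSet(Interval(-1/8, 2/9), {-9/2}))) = Union(ProductSet({-10/3, -1/8, 2/9}, {-5/3, 3/92, 5/8, 6*sqrt(3)}), ProductSet(Interval(-1/8, 2/9), {-9/2}))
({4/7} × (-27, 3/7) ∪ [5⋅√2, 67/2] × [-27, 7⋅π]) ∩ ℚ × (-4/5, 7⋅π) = ({4/7} × (-4/5, 3/7)) ∪ ((ℚ ∩ [5⋅√2, 67/2]) × (-4/5, 7⋅π))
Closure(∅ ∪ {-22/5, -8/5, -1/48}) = {-22/5, -8/5, -1/48}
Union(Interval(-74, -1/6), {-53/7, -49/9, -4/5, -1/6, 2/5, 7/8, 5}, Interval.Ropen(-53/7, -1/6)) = Union({2/5, 7/8, 5}, Interval(-74, -1/6))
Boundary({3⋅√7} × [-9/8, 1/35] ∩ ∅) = ∅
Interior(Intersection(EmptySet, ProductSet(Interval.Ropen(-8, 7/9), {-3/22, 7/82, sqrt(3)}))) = EmptySet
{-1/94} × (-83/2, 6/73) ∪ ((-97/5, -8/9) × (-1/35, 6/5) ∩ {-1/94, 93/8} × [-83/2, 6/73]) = {-1/94} × (-83/2, 6/73)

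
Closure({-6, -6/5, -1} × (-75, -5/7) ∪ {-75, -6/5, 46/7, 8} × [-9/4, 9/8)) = ({-6, -6/5, -1} × [-75, -5/7]) ∪ ({-75, -6/5, 46/7, 8} × [-9/4, 9/8])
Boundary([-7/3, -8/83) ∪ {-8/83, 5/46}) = {-7/3, -8/83, 5/46}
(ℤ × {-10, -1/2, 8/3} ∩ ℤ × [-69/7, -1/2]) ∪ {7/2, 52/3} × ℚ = (ℤ × {-1/2}) ∪ ({7/2, 52/3} × ℚ)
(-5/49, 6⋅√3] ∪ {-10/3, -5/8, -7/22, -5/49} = {-10/3, -5/8, -7/22} ∪ [-5/49, 6⋅√3]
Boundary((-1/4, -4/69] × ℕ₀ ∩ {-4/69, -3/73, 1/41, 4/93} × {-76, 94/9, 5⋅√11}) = ∅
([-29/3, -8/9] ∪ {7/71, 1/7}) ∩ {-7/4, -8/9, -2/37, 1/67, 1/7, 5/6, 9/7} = {-7/4, -8/9, 1/7}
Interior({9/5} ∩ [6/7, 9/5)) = ∅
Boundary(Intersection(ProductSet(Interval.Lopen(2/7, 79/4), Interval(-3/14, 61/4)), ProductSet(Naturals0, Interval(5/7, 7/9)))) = ProductSet(Range(1, 20, 1), Interval(5/7, 7/9))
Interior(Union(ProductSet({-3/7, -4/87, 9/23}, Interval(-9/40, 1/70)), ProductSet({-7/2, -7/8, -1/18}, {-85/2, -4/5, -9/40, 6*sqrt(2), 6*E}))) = EmptySet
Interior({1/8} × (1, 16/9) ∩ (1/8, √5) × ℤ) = ∅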